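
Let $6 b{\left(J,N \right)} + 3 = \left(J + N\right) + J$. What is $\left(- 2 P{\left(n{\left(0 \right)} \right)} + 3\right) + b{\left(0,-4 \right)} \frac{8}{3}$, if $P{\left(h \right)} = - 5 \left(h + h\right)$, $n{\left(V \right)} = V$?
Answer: $- \frac{1}{9} \approx -0.11111$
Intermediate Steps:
$b{\left(J,N \right)} = - \frac{1}{2} + \frac{J}{3} + \frac{N}{6}$ ($b{\left(J,N \right)} = - \frac{1}{2} + \frac{\left(J + N\right) + J}{6} = - \frac{1}{2} + \frac{N + 2 J}{6} = - \frac{1}{2} + \left(\frac{J}{3} + \frac{N}{6}\right) = - \frac{1}{2} + \frac{J}{3} + \frac{N}{6}$)
$P{\left(h \right)} = - 10 h$ ($P{\left(h \right)} = - 5 \cdot 2 h = - 10 h$)
$\left(- 2 P{\left(n{\left(0 \right)} \right)} + 3\right) + b{\left(0,-4 \right)} \frac{8}{3} = \left(- 2 \left(\left(-10\right) 0\right) + 3\right) + \left(- \frac{1}{2} + \frac{1}{3} \cdot 0 + \frac{1}{6} \left(-4\right)\right) \frac{8}{3} = \left(\left(-2\right) 0 + 3\right) + \left(- \frac{1}{2} + 0 - \frac{2}{3}\right) 8 \cdot \frac{1}{3} = \left(0 + 3\right) - \frac{28}{9} = 3 - \frac{28}{9} = - \frac{1}{9}$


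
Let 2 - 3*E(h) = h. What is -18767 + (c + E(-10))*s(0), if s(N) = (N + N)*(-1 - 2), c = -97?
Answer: -18767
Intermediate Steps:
E(h) = 2/3 - h/3
s(N) = -6*N (s(N) = (2*N)*(-3) = -6*N)
-18767 + (c + E(-10))*s(0) = -18767 + (-97 + (2/3 - 1/3*(-10)))*(-6*0) = -18767 + (-97 + (2/3 + 10/3))*0 = -18767 + (-97 + 4)*0 = -18767 - 93*0 = -18767 + 0 = -18767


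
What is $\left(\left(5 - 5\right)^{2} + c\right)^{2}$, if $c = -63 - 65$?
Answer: $16384$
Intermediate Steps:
$c = -128$
$\left(\left(5 - 5\right)^{2} + c\right)^{2} = \left(\left(5 - 5\right)^{2} - 128\right)^{2} = \left(0^{2} - 128\right)^{2} = \left(0 - 128\right)^{2} = \left(-128\right)^{2} = 16384$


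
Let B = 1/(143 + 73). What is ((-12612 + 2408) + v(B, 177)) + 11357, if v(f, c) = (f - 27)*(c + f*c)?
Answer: -56722837/15552 ≈ -3647.3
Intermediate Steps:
B = 1/216 ≈ 0.0046296
v(f, c) = (-27 + f)*(c + c*f)
((-12612 + 2408) + v(B, 177)) + 11357 = ((-12612 + 2408) + 177*(-27 + (1/216)² - 26*1/216)) + 11357 = (-10204 + 177*(-27 + 1/46656 - 13/108)) + 11357 = (-10204 + 177*(-1265327/46656)) + 11357 = (-10204 - 74654293/15552) + 11357 = -233346901/15552 + 11357 = -56722837/15552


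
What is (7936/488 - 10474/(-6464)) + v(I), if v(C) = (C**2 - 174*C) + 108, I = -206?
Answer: 15457876577/197152 ≈ 78406.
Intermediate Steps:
v(C) = 108 + C**2 - 174*C
(7936/488 - 10474/(-6464)) + v(I) = (7936/488 - 10474/(-6464)) + (108 + (-206)**2 - 174*(-206)) = (7936*(1/488) - 10474*(-1/6464)) + (108 + 42436 + 35844) = (992/61 + 5237/3232) + 78388 = 3525601/197152 + 78388 = 15457876577/197152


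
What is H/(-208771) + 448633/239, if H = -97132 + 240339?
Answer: 93627333570/49896269 ≈ 1876.4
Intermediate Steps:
H = 143207
H/(-208771) + 448633/239 = 143207/(-208771) + 448633/239 = 143207*(-1/208771) + 448633*(1/239) = -143207/208771 + 448633/239 = 93627333570/49896269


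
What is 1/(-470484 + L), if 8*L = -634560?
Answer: -1/549804 ≈ -1.8188e-6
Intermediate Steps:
L = -79320 (L = (⅛)*(-634560) = -79320)
1/(-470484 + L) = 1/(-470484 - 79320) = 1/(-549804) = -1/549804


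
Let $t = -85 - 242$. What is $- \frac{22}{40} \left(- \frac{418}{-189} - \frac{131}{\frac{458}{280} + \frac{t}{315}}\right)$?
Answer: $\frac{56616241}{474390} \approx 119.35$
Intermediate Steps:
$t = -327$ ($t = -85 - 242 = -327$)
$- \frac{22}{40} \left(- \frac{418}{-189} - \frac{131}{\frac{458}{280} + \frac{t}{315}}\right) = - \frac{22}{40} \left(- \frac{418}{-189} - \frac{131}{\frac{458}{280} - \frac{327}{315}}\right) = \left(-22\right) \frac{1}{40} \left(\left(-418\right) \left(- \frac{1}{189}\right) - \frac{131}{458 \cdot \frac{1}{280} - \frac{109}{105}}\right) = - \frac{11 \left(\frac{418}{189} - \frac{131}{\frac{229}{140} - \frac{109}{105}}\right)}{20} = - \frac{11 \left(\frac{418}{189} - \frac{131}{\frac{251}{420}}\right)}{20} = - \frac{11 \left(\frac{418}{189} - \frac{55020}{251}\right)}{20} = \left(- \frac{11}{20}\right) \left(- \frac{10293862}{47439}\right) = \frac{56616241}{474390}$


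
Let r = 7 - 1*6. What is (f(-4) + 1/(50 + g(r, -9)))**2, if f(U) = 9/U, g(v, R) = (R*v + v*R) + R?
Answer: 41209/8464 ≈ 4.8687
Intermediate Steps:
r = 1 (r = 7 - 6 = 1)
g(v, R) = R + 2*R*v (g(v, R) = (R*v + R*v) + R = 2*R*v + R = R + 2*R*v)
(f(-4) + 1/(50 + g(r, -9)))**2 = (9/(-4) + 1/(50 - 9*(1 + 2*1)))**2 = (9*(-1/4) + 1/(50 - 9*(1 + 2)))**2 = (-9/4 + 1/(50 - 9*3))**2 = (-9/4 + 1/(50 - 27))**2 = (-9/4 + 1/23)**2 = (-203/92)**2 = 41209/8464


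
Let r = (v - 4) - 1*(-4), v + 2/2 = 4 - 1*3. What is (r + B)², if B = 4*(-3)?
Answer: 144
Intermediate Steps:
v = 0 (v = -1 + (4 - 1*3) = -1 + (4 - 3) = -1 + 1 = 0)
r = 0 (r = (0 - 4) - 1*(-4) = -4 + 4 = 0)
B = -12
(r + B)² = (0 - 12)² = (-12)² = 144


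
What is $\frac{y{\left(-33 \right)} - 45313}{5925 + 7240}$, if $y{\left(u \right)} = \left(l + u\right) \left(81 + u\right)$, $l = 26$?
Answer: $- \frac{45649}{13165} \approx -3.4675$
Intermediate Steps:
$y{\left(u \right)} = \left(26 + u\right) \left(81 + u\right)$
$\frac{y{\left(-33 \right)} - 45313}{5925 + 7240} = \frac{\left(2106 + \left(-33\right)^{2} + 107 \left(-33\right)\right) - 45313}{5925 + 7240} = \frac{\left(2106 + 1089 - 3531\right) - 45313}{13165} = \left(-336 - 45313\right) \frac{1}{13165} = \left(-45649\right) \frac{1}{13165} = - \frac{45649}{13165}$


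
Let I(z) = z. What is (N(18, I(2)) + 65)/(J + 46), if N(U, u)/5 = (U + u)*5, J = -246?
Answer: -113/40 ≈ -2.8250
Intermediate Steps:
N(U, u) = 25*U + 25*u (N(U, u) = 5*((U + u)*5) = 5*(5*U + 5*u) = 25*U + 25*u)
(N(18, I(2)) + 65)/(J + 46) = ((25*18 + 25*2) + 65)/(-246 + 46) = ((450 + 50) + 65)/(-200) = (500 + 65)*(-1/200) = 565*(-1/200) = -113/40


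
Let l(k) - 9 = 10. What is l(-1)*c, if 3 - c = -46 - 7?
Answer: 1064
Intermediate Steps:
c = 56 (c = 3 - (-46 - 7) = 3 - 1*(-53) = 3 + 53 = 56)
l(k) = 19 (l(k) = 9 + 10 = 19)
l(-1)*c = 19*56 = 1064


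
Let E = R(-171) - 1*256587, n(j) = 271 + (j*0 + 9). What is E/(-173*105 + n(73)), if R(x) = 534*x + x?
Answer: 348072/17885 ≈ 19.462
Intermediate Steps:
n(j) = 280 (n(j) = 271 + (0 + 9) = 271 + 9 = 280)
R(x) = 535*x
E = -348072 (E = 535*(-171) - 1*256587 = -91485 - 256587 = -348072)
E/(-173*105 + n(73)) = -348072/(-173*105 + 280) = -348072/(-18165 + 280) = -348072/(-17885) = -348072*(-1/17885) = 348072/17885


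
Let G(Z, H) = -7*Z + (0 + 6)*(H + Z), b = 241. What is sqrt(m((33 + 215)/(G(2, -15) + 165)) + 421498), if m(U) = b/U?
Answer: sqrt(6482044014)/124 ≈ 649.28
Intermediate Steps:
G(Z, H) = -Z + 6*H (G(Z, H) = -7*Z + 6*(H + Z) = -7*Z + (6*H + 6*Z) = -Z + 6*H)
m(U) = 241/U
sqrt(m((33 + 215)/(G(2, -15) + 165)) + 421498) = sqrt(241/(((33 + 215)/((-1*2 + 6*(-15)) + 165))) + 421498) = sqrt(241/((248/((-2 - 90) + 165))) + 421498) = sqrt(241/((248/(-92 + 165))) + 421498) = sqrt(241/((248/73)) + 421498) = sqrt(241/((248*(1/73))) + 421498) = sqrt(241/(248/73) + 421498) = sqrt(241*(73/248) + 421498) = sqrt(17593/248 + 421498) = sqrt(104549097/248) = sqrt(6482044014)/124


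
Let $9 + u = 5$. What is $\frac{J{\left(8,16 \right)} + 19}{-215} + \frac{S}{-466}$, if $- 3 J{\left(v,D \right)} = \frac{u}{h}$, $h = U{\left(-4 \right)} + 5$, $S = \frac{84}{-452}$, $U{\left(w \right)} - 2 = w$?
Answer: $- \frac{1834903}{20378646} \approx -0.09004$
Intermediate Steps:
$U{\left(w \right)} = 2 + w$
$u = -4$ ($u = -9 + 5 = -4$)
$S = - \frac{21}{113}$ ($S = 84 \left(- \frac{1}{452}\right) = - \frac{21}{113} \approx -0.18584$)
$h = 3$ ($h = \left(2 - 4\right) + 5 = -2 + 5 = 3$)
$J{\left(v,D \right)} = \frac{4}{9}$ ($J{\left(v,D \right)} = - \frac{\left(-4\right) \frac{1}{3}}{3} = \left(- \frac{1}{3}\right) \left(- \frac{4}{3}\right) = \frac{4}{9}$)
$\frac{J{\left(8,16 \right)} + 19}{-215} + \frac{S}{-466} = \frac{\frac{4}{9} + 19}{-215} - \frac{21}{113 \left(-466\right)} = \frac{175}{9} \left(- \frac{1}{215}\right) - - \frac{21}{52658} = - \frac{35}{387} + \frac{21}{52658} = - \frac{1834903}{20378646}$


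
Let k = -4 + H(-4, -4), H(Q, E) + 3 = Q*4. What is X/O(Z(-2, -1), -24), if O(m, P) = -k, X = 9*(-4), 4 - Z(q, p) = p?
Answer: -36/23 ≈ -1.5652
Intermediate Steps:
H(Q, E) = -3 + 4*Q (H(Q, E) = -3 + Q*4 = -3 + 4*Q)
Z(q, p) = 4 - p
X = -36
k = -23 (k = -4 + (-3 + 4*(-4)) = -4 + (-3 - 16) = -4 - 19 = -23)
O(m, P) = 23 (O(m, P) = -1*(-23) = 23)
X/O(Z(-2, -1), -24) = -36/23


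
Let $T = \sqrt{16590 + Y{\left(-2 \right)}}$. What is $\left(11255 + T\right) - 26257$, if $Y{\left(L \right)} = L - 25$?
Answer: $-15002 + \sqrt{16563} \approx -14873.0$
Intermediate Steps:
$Y{\left(L \right)} = -25 + L$
$T = \sqrt{16563}$ ($T = \sqrt{16590 - 27} = \sqrt{16563} \approx 128.7$)
$\left(11255 + T\right) - 26257 = \left(11255 + \sqrt{16563}\right) - 26257 = -15002 + \sqrt{16563}$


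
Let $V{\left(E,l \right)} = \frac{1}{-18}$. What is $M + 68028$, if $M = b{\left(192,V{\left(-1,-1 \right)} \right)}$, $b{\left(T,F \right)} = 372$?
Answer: $68400$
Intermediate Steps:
$V{\left(E,l \right)} = - \frac{1}{18}$
$M = 372$
$M + 68028 = 372 + 68028 = 68400$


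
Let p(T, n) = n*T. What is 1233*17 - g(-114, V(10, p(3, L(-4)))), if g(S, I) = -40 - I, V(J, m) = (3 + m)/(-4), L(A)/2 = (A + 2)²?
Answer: 83977/4 ≈ 20994.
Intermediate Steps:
L(A) = 2*(2 + A)² (L(A) = 2*(A + 2)² = 2*(2 + A)²)
p(T, n) = T*n
V(J, m) = -¾ - m/4 (V(J, m) = (3 + m)*(-¼) = -¾ - m/4)
1233*17 - g(-114, V(10, p(3, L(-4)))) = 1233*17 - (-40 - (-¾ - 3*2*(2 - 4)²/4)) = 20961 - (-40 - (-¾ - 3*2*(-2)²/4)) = 20961 - (-40 - (-¾ - 3*2*4/4)) = 20961 - (-40 - (-¾ - 3*8/4)) = 20961 - (-40 - (-¾ - ¼*24)) = 20961 - (-40 - (-¾ - 6)) = 20961 - (-40 - 1*(-27/4)) = 20961 - (-40 + 27/4) = 20961 - 1*(-133/4) = 20961 + 133/4 = 83977/4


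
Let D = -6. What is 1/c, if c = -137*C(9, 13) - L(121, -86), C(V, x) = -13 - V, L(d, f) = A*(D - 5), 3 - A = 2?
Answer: 1/3025 ≈ 0.00033058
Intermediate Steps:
A = 1 (A = 3 - 1*2 = 3 - 2 = 1)
L(d, f) = -11 (L(d, f) = 1*(-6 - 5) = 1*(-11) = -11)
c = 3025 (c = -137*(-13 - 1*9) - 1*(-11) = -137*(-13 - 9) + 11 = -137*(-22) + 11 = 3014 + 11 = 3025)
1/c = 1/3025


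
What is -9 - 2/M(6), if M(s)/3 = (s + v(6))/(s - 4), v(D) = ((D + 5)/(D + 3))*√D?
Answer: -3393/365 + 22*√6/365 ≈ -9.1483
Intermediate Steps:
v(D) = √D*(5 + D)/(3 + D) (v(D) = ((5 + D)/(3 + D))*√D = √D*(5 + D)/(3 + D))
M(s) = 3*(s + 11*√6/9)/(-4 + s) (M(s) = 3*((s + √6*(5 + 6)/(3 + 6))/(s - 4)) = 3*((s + √6*11/9)/(-4 + s)) = 3*((s + √6*(⅑)*11)/(-4 + s)) = 3*((s + 11*√6/9)/(-4 + s)) = 3*(s + 11*√6/9)/(-4 + s))
-9 - 2/M(6) = -9 - 2/((9*6 + 11*√6)/(3*(-4 + 6))) = -9 - 2/((⅓)*(54 + 11*√6)/2) = -9 - 2/((⅓)*(½)*(54 + 11*√6)) = -9 - 2/(9 + 11*√6/6)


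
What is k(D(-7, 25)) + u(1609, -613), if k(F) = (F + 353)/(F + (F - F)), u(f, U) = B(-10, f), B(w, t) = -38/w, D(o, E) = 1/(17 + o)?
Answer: 17674/5 ≈ 3534.8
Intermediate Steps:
u(f, U) = 19/5 (u(f, U) = -38/(-10) = -38*(-⅒) = 19/5)
k(F) = (353 + F)/F (k(F) = (353 + F)/(F + 0) = (353 + F)/F)
k(D(-7, 25)) + u(1609, -613) = (353 + 1/(17 - 7))/(1/(17 - 7)) + 19/5 = (353 + 1/10)/(1/10) + 19/5 = (353 + ⅒)/(⅒) + 19/5 = 10*(3531/10) + 19/5 = 3531 + 19/5 = 17674/5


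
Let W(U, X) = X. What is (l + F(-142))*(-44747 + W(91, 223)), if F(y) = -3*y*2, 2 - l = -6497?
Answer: -327295924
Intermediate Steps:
l = 6499 (l = 2 - 1*(-6497) = 2 + 6497 = 6499)
F(y) = -6*y
(l + F(-142))*(-44747 + W(91, 223)) = (6499 - 6*(-142))*(-44747 + 223) = (6499 + 852)*(-44524) = 7351*(-44524) = -327295924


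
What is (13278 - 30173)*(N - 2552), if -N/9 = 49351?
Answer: 7547182345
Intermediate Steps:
N = -444159 (N = -9*49351 = -444159)
(13278 - 30173)*(N - 2552) = (13278 - 30173)*(-444159 - 2552) = -16895*(-446711) = 7547182345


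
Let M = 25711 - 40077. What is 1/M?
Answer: -1/14366 ≈ -6.9609e-5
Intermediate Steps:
M = -14366
1/M = 1/(-14366) = -1/14366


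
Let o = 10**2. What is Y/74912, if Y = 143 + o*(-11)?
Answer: -957/74912 ≈ -0.012775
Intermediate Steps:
o = 100
Y = -957 (Y = 143 + 100*(-11) = 143 - 1100 = -957)
Y/74912 = -957/74912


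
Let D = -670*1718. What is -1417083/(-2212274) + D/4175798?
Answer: 1685496123397/4619004672326 ≈ 0.36490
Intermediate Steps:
D = -1151060
-1417083/(-2212274) + D/4175798 = -1417083/(-2212274) - 1151060/4175798 = -1417083*(-1/2212274) - 1151060*1/4175798 = 1417083/2212274 - 575530/2087899 = 1685496123397/4619004672326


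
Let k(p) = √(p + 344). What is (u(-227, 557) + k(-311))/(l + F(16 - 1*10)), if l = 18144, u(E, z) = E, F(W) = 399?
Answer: -227/18543 + √33/18543 ≈ -0.011932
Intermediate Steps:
k(p) = √(344 + p)
(u(-227, 557) + k(-311))/(l + F(16 - 1*10)) = (-227 + √(344 - 311))/(18144 + 399) = (-227 + √33)/18543 = (-227 + √33)*(1/18543) = -227/18543 + √33/18543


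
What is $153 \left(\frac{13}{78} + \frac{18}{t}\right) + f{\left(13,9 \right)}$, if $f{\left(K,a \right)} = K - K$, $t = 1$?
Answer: $\frac{5559}{2} \approx 2779.5$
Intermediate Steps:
$f{\left(K,a \right)} = 0$
$153 \left(\frac{13}{78} + \frac{18}{t}\right) + f{\left(13,9 \right)} = 153 \left(\frac{13}{78} + \frac{18}{1}\right) + 0 = 153 \left(13 \cdot \frac{1}{78} + 18 \cdot 1\right) + 0 = 153 \left(\frac{1}{6} + 18\right) + 0 = 153 \cdot \frac{109}{6} + 0 = \frac{5559}{2} + 0 = \frac{5559}{2}$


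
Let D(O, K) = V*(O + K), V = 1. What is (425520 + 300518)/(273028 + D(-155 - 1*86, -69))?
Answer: 363019/136359 ≈ 2.6622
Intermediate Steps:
D(O, K) = K + O (D(O, K) = 1*(O + K) = 1*(K + O) = K + O)
(425520 + 300518)/(273028 + D(-155 - 1*86, -69)) = (425520 + 300518)/(273028 + (-69 + (-155 - 1*86))) = 726038/(273028 + (-69 + (-155 - 86))) = 726038/(273028 + (-69 - 241)) = 726038/(273028 - 310) = 726038/272718 = 726038*(1/272718) = 363019/136359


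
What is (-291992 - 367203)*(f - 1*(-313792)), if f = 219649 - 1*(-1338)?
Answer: -352523642905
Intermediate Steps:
f = 220987 (f = 219649 + 1338 = 220987)
(-291992 - 367203)*(f - 1*(-313792)) = (-291992 - 367203)*(220987 - 1*(-313792)) = -659195*(220987 + 313792) = -659195*534779 = -352523642905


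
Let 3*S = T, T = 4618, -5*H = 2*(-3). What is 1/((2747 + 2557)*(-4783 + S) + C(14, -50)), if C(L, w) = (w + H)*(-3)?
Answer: -5/86021308 ≈ -5.8125e-8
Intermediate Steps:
H = 6/5 (H = -2*(-3)/5 = -1/5*(-6) = 6/5 ≈ 1.2000)
S = 4618/3 (S = (1/3)*4618 = 4618/3 ≈ 1539.3)
C(L, w) = -18/5 - 3*w (C(L, w) = (w + 6/5)*(-3) = (6/5 + w)*(-3) = -18/5 - 3*w)
1/((2747 + 2557)*(-4783 + S) + C(14, -50)) = 1/((2747 + 2557)*(-4783 + 4618/3) + (-18/5 - 3*(-50))) = 1/(5304*(-9731/3) + (-18/5 + 150)) = 1/(-17204408 + 732/5) = 1/(-86021308/5) = -5/86021308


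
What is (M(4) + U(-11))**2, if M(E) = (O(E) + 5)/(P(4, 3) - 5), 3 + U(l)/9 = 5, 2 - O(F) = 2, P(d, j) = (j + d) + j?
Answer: 361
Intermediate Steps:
P(d, j) = d + 2*j (P(d, j) = (d + j) + j = d + 2*j)
O(F) = 0 (O(F) = 2 - 1*2 = 2 - 2 = 0)
U(l) = 18 (U(l) = -27 + 9*5 = -27 + 45 = 18)
M(E) = 1 (M(E) = (0 + 5)/((4 + 2*3) - 5) = 5/((4 + 6) - 5) = 5/(10 - 5) = 5/5 = 5*(1/5) = 1)
(M(4) + U(-11))**2 = (1 + 18)**2 = 19**2 = 361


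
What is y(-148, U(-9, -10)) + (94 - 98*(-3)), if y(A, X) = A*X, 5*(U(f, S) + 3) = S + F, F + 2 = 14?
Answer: 3864/5 ≈ 772.80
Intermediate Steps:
F = 12 (F = -2 + 14 = 12)
U(f, S) = -⅗ + S/5 (U(f, S) = -3 + (S + 12)/5 = -3 + (12 + S)/5 = -3 + (12/5 + S/5) = -⅗ + S/5)
y(-148, U(-9, -10)) + (94 - 98*(-3)) = -148*(-⅗ + (⅕)*(-10)) + (94 - 98*(-3)) = -148*(-⅗ - 2) + (94 + 294) = -148*(-13/5) + 388 = 1924/5 + 388 = 3864/5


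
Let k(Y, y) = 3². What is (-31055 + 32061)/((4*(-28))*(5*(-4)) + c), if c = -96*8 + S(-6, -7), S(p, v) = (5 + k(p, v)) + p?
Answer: 503/740 ≈ 0.67973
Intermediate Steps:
k(Y, y) = 9
S(p, v) = 14 + p (S(p, v) = (5 + 9) + p = 14 + p)
c = -760 (c = -96*8 + (14 - 6) = -768 + 8 = -760)
(-31055 + 32061)/((4*(-28))*(5*(-4)) + c) = (-31055 + 32061)/((4*(-28))*(5*(-4)) - 760) = 1006/(-112*(-20) - 760) = 1006/(2240 - 760) = 1006/1480 = 1006*(1/1480) = 503/740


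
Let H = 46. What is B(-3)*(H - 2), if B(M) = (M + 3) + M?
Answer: -132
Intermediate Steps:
B(M) = 3 + 2*M (B(M) = (3 + M) + M = 3 + 2*M)
B(-3)*(H - 2) = (3 + 2*(-3))*(46 - 2) = (3 - 6)*44 = -3*44 = -132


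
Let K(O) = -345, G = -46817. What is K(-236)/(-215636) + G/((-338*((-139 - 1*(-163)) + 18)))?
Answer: 1262541029/382646082 ≈ 3.2995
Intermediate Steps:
K(-236)/(-215636) + G/((-338*((-139 - 1*(-163)) + 18))) = -345/(-215636) - 46817*(-1/(338*((-139 - 1*(-163)) + 18))) = -345*(-1/215636) - 46817*(-1/(338*((-139 + 163) + 18))) = 345/215636 - 46817*(-1/(338*(24 + 18))) = 345/215636 - 46817/((-338*42)) = 345/215636 - 46817/(-14196) = 345/215636 - 46817*(-1/14196) = 345/215636 + 46817/14196 = 1262541029/382646082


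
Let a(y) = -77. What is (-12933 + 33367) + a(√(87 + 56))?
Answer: 20357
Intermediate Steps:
(-12933 + 33367) + a(√(87 + 56)) = (-12933 + 33367) - 77 = 20434 - 77 = 20357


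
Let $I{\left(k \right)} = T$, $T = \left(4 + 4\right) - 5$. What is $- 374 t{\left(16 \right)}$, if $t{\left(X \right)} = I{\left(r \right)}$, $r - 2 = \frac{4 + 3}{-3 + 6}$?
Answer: $-1122$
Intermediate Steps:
$T = 3$ ($T = 8 - 5 = 3$)
$r = \frac{13}{3}$ ($r = 2 + \frac{4 + 3}{-3 + 6} = 2 + \frac{7}{3} = \frac{13}{3} \approx 4.3333$)
$I{\left(k \right)} = 3$
$t{\left(X \right)} = 3$
$- 374 t{\left(16 \right)} = \left(-374\right) 3 = -1122$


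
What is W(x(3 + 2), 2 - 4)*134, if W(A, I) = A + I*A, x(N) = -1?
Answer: 134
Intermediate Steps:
W(A, I) = A + A*I
W(x(3 + 2), 2 - 4)*134 = -(1 + (2 - 4))*134 = -(1 - 2)*134 = -1*(-1)*134 = 1*134 = 134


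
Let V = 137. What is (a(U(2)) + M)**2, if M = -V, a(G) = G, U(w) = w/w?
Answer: 18496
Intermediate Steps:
U(w) = 1
M = -137 (M = -1*137 = -137)
(a(U(2)) + M)**2 = (1 - 137)**2 = (-136)**2 = 18496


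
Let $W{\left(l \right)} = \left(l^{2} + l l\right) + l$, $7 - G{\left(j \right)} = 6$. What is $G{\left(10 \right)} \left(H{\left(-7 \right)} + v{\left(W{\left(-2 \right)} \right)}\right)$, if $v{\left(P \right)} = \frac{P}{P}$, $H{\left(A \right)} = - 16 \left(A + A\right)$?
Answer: $225$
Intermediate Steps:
$H{\left(A \right)} = - 32 A$ ($H{\left(A \right)} = - 16 \cdot 2 A = - 32 A$)
$G{\left(j \right)} = 1$ ($G{\left(j \right)} = 7 - 6 = 1$)
$W{\left(l \right)} = l + 2 l^{2}$ ($W{\left(l \right)} = \left(l^{2} + l^{2}\right) + l = 2 l^{2} + l = l + 2 l^{2}$)
$v{\left(P \right)} = 1$
$G{\left(10 \right)} \left(H{\left(-7 \right)} + v{\left(W{\left(-2 \right)} \right)}\right) = 1 \left(\left(-32\right) \left(-7\right) + 1\right) = 1 \left(224 + 1\right) = 1 \cdot 225 = 225$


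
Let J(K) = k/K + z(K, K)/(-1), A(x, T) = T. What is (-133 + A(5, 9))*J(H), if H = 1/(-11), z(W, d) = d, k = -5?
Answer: -75144/11 ≈ -6831.3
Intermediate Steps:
H = -1/11 ≈ -0.090909
J(K) = -K - 5/K (J(K) = -5/K + K/(-1) = -5/K + K*(-1) = -5/K - K = -K - 5/K)
(-133 + A(5, 9))*J(H) = (-133 + 9)*(-1*(-1/11) - 5/(-1/11)) = -124*(1/11 - 5*(-11)) = -124*(1/11 + 55) = -124*606/11 = -75144/11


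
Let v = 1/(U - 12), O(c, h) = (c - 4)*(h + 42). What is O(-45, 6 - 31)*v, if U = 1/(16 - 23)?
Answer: 343/5 ≈ 68.600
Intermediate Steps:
U = -⅐ (U = 1/(-7) = -⅐ ≈ -0.14286)
O(c, h) = (-4 + c)*(42 + h)
v = -7/85 (v = 1/(-⅐ - 12) = 1/(-85/7) = -7/85 ≈ -0.082353)
O(-45, 6 - 31)*v = (-168 - 4*(6 - 31) + 42*(-45) - 45*(6 - 31))*(-7/85) = (-168 - 4*(-25) - 1890 - 45*(-25))*(-7/85) = (-168 + 100 - 1890 + 1125)*(-7/85) = -833*(-7/85) = 343/5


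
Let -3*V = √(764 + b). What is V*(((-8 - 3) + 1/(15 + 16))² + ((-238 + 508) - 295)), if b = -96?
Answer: -61050*√167/961 ≈ -820.96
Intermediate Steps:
V = -2*√167/3 (V = -√(764 - 96)/3 = -2*√167/3 ≈ -8.6152)
V*(((-8 - 3) + 1/(15 + 16))² + ((-238 + 508) - 295)) = (-2*√167/3)*(((-8 - 3) + 1/(15 + 16))² + ((-238 + 508) - 295)) = (-2*√167/3)*((-11 + 1/31)² + (270 - 295)) = (-2*√167/3)*((-11 + 1/31)² - 25) = (-2*√167/3)*((-340/31)² - 25) = (-2*√167/3)*(115600/961 - 25) = -2*√167/3*(91575/961) = -61050*√167/961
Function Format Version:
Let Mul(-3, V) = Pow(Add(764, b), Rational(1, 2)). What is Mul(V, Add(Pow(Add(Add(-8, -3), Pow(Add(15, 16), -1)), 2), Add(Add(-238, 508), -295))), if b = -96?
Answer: Mul(Rational(-61050, 961), Pow(167, Rational(1, 2))) ≈ -820.96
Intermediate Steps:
V = Mul(Rational(-2, 3), Pow(167, Rational(1, 2))) (V = Mul(Rational(-1, 3), Pow(Add(764, -96), Rational(1, 2))) = Mul(Rational(-1, 3), Pow(668, Rational(1, 2))) = Mul(Rational(-1, 3), Mul(2, Pow(167, Rational(1, 2)))) = Mul(Rational(-2, 3), Pow(167, Rational(1, 2))) ≈ -8.6152)
Mul(V, Add(Pow(Add(Add(-8, -3), Pow(Add(15, 16), -1)), 2), Add(Add(-238, 508), -295))) = Mul(Mul(Rational(-2, 3), Pow(167, Rational(1, 2))), Add(Pow(Add(Add(-8, -3), Pow(Add(15, 16), -1)), 2), Add(Add(-238, 508), -295))) = Mul(Mul(Rational(-2, 3), Pow(167, Rational(1, 2))), Add(Pow(Add(-11, Pow(31, -1)), 2), Add(270, -295))) = Mul(Mul(Rational(-2, 3), Pow(167, Rational(1, 2))), Add(Pow(Add(-11, Rational(1, 31)), 2), -25)) = Mul(Mul(Rational(-2, 3), Pow(167, Rational(1, 2))), Add(Pow(Rational(-340, 31), 2), -25)) = Mul(Mul(Rational(-2, 3), Pow(167, Rational(1, 2))), Add(Rational(115600, 961), -25)) = Mul(Mul(Rational(-2, 3), Pow(167, Rational(1, 2))), Rational(91575, 961)) = Mul(Rational(-61050, 961), Pow(167, Rational(1, 2)))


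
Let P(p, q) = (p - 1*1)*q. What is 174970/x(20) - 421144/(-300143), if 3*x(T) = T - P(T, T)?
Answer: -5246548343/3601716 ≈ -1456.7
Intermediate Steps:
P(p, q) = q*(-1 + p) (P(p, q) = (p - 1)*q = (-1 + p)*q = q*(-1 + p))
x(T) = T/3 - T*(-1 + T)/3 (x(T) = (T - T*(-1 + T))/3 = T/3 - T*(-1 + T)/3)
174970/x(20) - 421144/(-300143) = 174970/(((⅓)*20*(2 - 1*20))) - 421144/(-300143) = 174970/(((⅓)*20*(2 - 20))) - 421144*(-1/300143) = 174970/(((⅓)*20*(-18))) + 421144/300143 = 174970/(-120) + 421144/300143 = 174970*(-1/120) + 421144/300143 = -17497/12 + 421144/300143 = -5246548343/3601716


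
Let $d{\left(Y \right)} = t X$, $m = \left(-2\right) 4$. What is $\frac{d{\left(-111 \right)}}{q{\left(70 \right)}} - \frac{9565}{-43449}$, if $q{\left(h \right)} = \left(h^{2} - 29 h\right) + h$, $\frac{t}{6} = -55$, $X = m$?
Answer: $\frac{340063}{304143} \approx 1.1181$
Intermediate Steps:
$m = -8$
$X = -8$
$t = -330$ ($t = 6 \left(-55\right) = -330$)
$d{\left(Y \right)} = 2640$ ($d{\left(Y \right)} = \left(-330\right) \left(-8\right) = 2640$)
$q{\left(h \right)} = h^{2} - 28 h$
$\frac{d{\left(-111 \right)}}{q{\left(70 \right)}} - \frac{9565}{-43449} = \frac{2640}{70 \left(-28 + 70\right)} - \frac{9565}{-43449} = \frac{2640}{70 \cdot 42} - - \frac{9565}{43449} = \frac{2640}{2940} + \frac{9565}{43449} = 2640 \cdot \frac{1}{2940} + \frac{9565}{43449} = \frac{44}{49} + \frac{9565}{43449} = \frac{340063}{304143}$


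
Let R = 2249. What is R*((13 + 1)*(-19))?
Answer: -598234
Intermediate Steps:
R*((13 + 1)*(-19)) = 2249*((13 + 1)*(-19)) = 2249*(14*(-19)) = 2249*(-266) = -598234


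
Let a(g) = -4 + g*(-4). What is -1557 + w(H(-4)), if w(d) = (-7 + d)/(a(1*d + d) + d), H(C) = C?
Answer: -37379/24 ≈ -1557.5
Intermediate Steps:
a(g) = -4 - 4*g
w(d) = (-7 + d)/(-4 - 7*d) (w(d) = (-7 + d)/((-4 - 4*(1*d + d)) + d) = (-7 + d)/((-4 - 4*(d + d)) + d) = (-7 + d)/((-4 - 8*d) + d) = (-7 + d)/(-4 - 7*d))
-1557 + w(H(-4)) = -1557 + (7 - 1*(-4))/(4 + 7*(-4)) = -1557 + (7 + 4)/(4 - 28) = -1557 + 11/(-24) = -1557 - 1/24*11 = -1557 - 11/24 = -37379/24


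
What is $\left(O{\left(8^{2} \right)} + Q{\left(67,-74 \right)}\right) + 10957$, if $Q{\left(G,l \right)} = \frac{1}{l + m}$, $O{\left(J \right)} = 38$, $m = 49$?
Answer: $\frac{274874}{25} \approx 10995.0$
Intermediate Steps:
$Q{\left(G,l \right)} = \frac{1}{49 + l}$ ($Q{\left(G,l \right)} = \frac{1}{l + 49} = \frac{1}{49 + l}$)
$\left(O{\left(8^{2} \right)} + Q{\left(67,-74 \right)}\right) + 10957 = \left(38 + \frac{1}{49 - 74}\right) + 10957 = \left(38 + \frac{1}{-25}\right) + 10957 = \left(38 - \frac{1}{25}\right) + 10957 = \frac{949}{25} + 10957 = \frac{274874}{25}$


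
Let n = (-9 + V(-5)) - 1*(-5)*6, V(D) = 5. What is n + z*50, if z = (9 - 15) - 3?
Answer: -424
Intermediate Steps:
z = -9 (z = -6 - 3 = -9)
n = 26 (n = (-9 + 5) - 1*(-5)*6 = -4 + 5*6 = -4 + 30 = 26)
n + z*50 = 26 - 9*50 = 26 - 450 = -424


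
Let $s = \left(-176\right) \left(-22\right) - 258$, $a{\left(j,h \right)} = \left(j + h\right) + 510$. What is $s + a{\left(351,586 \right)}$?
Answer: $5061$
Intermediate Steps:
$a{\left(j,h \right)} = 510 + h + j$ ($a{\left(j,h \right)} = \left(h + j\right) + 510 = 510 + h + j$)
$s = 3614$ ($s = 3872 - 258 = 3614$)
$s + a{\left(351,586 \right)} = 3614 + \left(510 + 586 + 351\right) = 3614 + 1447 = 5061$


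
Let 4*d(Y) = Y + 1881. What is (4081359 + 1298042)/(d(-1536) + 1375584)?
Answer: 935548/239247 ≈ 3.9104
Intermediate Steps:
d(Y) = 1881/4 + Y/4 (d(Y) = (Y + 1881)/4 = (1881 + Y)/4 = 1881/4 + Y/4)
(4081359 + 1298042)/(d(-1536) + 1375584) = (4081359 + 1298042)/((1881/4 + (¼)*(-1536)) + 1375584) = 5379401/((1881/4 - 384) + 1375584) = 5379401/(345/4 + 1375584) = 5379401/(5502681/4) = 5379401*(4/5502681) = 935548/239247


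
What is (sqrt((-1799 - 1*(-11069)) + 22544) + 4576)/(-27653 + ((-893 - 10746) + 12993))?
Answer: -352/2023 - sqrt(31814)/26299 ≈ -0.18078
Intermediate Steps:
(sqrt((-1799 - 1*(-11069)) + 22544) + 4576)/(-27653 + ((-893 - 10746) + 12993)) = (sqrt((-1799 + 11069) + 22544) + 4576)/(-27653 + (-11639 + 12993)) = (sqrt(9270 + 22544) + 4576)/(-27653 + 1354) = (sqrt(31814) + 4576)/(-26299) = (4576 + sqrt(31814))*(-1/26299) = -352/2023 - sqrt(31814)/26299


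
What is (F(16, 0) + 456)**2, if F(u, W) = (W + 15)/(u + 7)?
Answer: 110313009/529 ≈ 2.0853e+5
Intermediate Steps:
F(u, W) = (15 + W)/(7 + u)
(F(16, 0) + 456)**2 = ((15 + 0)/(7 + 16) + 456)**2 = (15/23 + 456)**2 = (10503/23)**2 = 110313009/529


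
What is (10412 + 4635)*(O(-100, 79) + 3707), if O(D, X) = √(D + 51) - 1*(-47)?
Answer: 56486438 + 105329*I ≈ 5.6486e+7 + 1.0533e+5*I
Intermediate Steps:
O(D, X) = 47 + √(51 + D) (O(D, X) = √(51 + D) + 47 = 47 + √(51 + D))
(10412 + 4635)*(O(-100, 79) + 3707) = (10412 + 4635)*((47 + √(51 - 100)) + 3707) = 15047*((47 + √(-49)) + 3707) = 15047*((47 + 7*I) + 3707) = 15047*(3754 + 7*I) = 56486438 + 105329*I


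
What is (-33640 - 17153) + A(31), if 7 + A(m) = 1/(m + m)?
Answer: -3149599/62 ≈ -50800.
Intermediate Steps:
A(m) = -7 + 1/(2*m) (A(m) = -7 + 1/(m + m) = -7 + 1/(2*m))
(-33640 - 17153) + A(31) = (-33640 - 17153) + (-7 + (½)/31) = -50793 + (-7 + (½)*(1/31)) = -50793 + (-7 + 1/62) = -50793 - 433/62 = -3149599/62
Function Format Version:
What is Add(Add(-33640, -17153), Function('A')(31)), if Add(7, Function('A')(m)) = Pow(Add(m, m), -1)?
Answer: Rational(-3149599, 62) ≈ -50800.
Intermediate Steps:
Function('A')(m) = Add(-7, Mul(Rational(1, 2), Pow(m, -1))) (Function('A')(m) = Add(-7, Pow(Add(m, m), -1)) = Add(-7, Pow(Mul(2, m), -1)) = Add(-7, Mul(Rational(1, 2), Pow(m, -1))))
Add(Add(-33640, -17153), Function('A')(31)) = Add(Add(-33640, -17153), Add(-7, Mul(Rational(1, 2), Pow(31, -1)))) = Add(-50793, Add(-7, Mul(Rational(1, 2), Rational(1, 31)))) = Add(-50793, Add(-7, Rational(1, 62))) = Add(-50793, Rational(-433, 62)) = Rational(-3149599, 62)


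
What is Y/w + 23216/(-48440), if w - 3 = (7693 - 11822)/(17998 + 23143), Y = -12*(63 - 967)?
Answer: 192998970218/51594655 ≈ 3740.7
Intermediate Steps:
Y = 10848 (Y = -12*(-904) = 10848)
w = 119294/41141 (w = 3 + (7693 - 11822)/(17998 + 23143) = 3 - 4129/41141 = 119294/41141 ≈ 2.8996)
Y/w + 23216/(-48440) = 10848/(119294/41141) + 23216/(-48440) = 10848*(41141/119294) + 23216*(-1/48440) = 223148784/59647 - 2902/6055 = 192998970218/51594655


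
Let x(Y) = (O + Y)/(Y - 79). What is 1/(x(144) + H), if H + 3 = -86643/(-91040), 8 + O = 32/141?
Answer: 166876320/7926923 ≈ 21.052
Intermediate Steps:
O = -1096/141 (O = -8 + 32/141 = -1096/141 ≈ -7.7730)
x(Y) = (-1096/141 + Y)/(-79 + Y) (x(Y) = (-1096/141 + Y)/(Y - 79) = (-1096/141 + Y)/(-79 + Y))
H = -186477/91040 (H = -3 - 86643/(-91040) = -3 - 86643*(-1/91040) = -3 + 86643/91040 = -186477/91040 ≈ -2.0483)
1/(x(144) + H) = 1/((-1096/141 + 144)/(-79 + 144) - 186477/91040) = 1/((19208/141)/65 - 186477/91040) = 1/((1/65)*(19208/141) - 186477/91040) = 1/(19208/9165 - 186477/91040) = 1/(7926923/166876320) = 166876320/7926923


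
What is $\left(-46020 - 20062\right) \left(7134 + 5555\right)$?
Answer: $-838514498$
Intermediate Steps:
$\left(-46020 - 20062\right) \left(7134 + 5555\right) = \left(-46020 - 20062\right) 12689 = \left(-66082\right) 12689 = -838514498$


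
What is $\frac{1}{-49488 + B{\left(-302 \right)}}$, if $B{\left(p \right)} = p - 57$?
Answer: $- \frac{1}{49847} \approx -2.0061 \cdot 10^{-5}$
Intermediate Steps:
$B{\left(p \right)} = -57 + p$
$\frac{1}{-49488 + B{\left(-302 \right)}} = \frac{1}{-49488 - 359} = \frac{1}{-49847} = - \frac{1}{49847}$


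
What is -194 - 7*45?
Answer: -509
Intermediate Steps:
-194 - 7*45 = -194 - 1*315 = -194 - 315 = -509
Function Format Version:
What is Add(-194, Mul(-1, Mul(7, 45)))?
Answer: -509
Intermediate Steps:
Add(-194, Mul(-1, Mul(7, 45))) = Add(-194, Mul(-1, 315)) = Add(-194, -315) = -509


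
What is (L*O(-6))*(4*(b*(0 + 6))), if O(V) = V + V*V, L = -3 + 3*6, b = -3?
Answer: -32400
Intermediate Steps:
L = 15 (L = -3 + 18 = 15)
O(V) = V + V²
(L*O(-6))*(4*(b*(0 + 6))) = (15*(-6*(1 - 6)))*(4*(-3*(0 + 6))) = (15*(-6*(-5)))*(4*(-3*6)) = (15*30)*(4*(-18)) = 450*(-72) = -32400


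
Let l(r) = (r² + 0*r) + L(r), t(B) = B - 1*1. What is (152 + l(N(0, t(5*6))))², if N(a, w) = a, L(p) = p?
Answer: 23104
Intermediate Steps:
t(B) = -1 + B (t(B) = B - 1 = -1 + B)
l(r) = r + r² (l(r) = (r² + 0*r) + r = (r² + 0) + r = r² + r = r + r²)
(152 + l(N(0, t(5*6))))² = (152 + 0*(1 + 0))² = (152 + 0*1)² = (152 + 0)² = 152² = 23104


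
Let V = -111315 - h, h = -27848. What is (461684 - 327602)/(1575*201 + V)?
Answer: 67041/116554 ≈ 0.57519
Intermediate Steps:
V = -83467 (V = -111315 - 1*(-27848) = -111315 + 27848 = -83467)
(461684 - 327602)/(1575*201 + V) = (461684 - 327602)/(1575*201 - 83467) = 134082/(316575 - 83467) = 134082/233108 = 134082*(1/233108) = 67041/116554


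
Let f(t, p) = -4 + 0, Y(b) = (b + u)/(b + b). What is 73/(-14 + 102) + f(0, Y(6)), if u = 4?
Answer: -279/88 ≈ -3.1705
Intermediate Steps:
Y(b) = (4 + b)/(2*b) (Y(b) = (b + 4)/(b + b) = (4 + b)/((2*b)) = (4 + b)*(1/(2*b)) = (4 + b)/(2*b))
f(t, p) = -4
73/(-14 + 102) + f(0, Y(6)) = 73/(-14 + 102) - 4 = 73/88 - 4 = -279/88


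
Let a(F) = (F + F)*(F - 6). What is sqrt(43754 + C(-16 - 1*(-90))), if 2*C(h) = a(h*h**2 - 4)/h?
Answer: sqrt(3037775015206)/37 ≈ 47106.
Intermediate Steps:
a(F) = 2*F*(-6 + F) (a(F) = (2*F)*(-6 + F) = 2*F*(-6 + F))
C(h) = (-10 + h**3)*(-4 + h**3)/h (C(h) = ((2*(h*h**2 - 4)*(-6 + (h*h**2 - 4)))/h)/2 = ((2*(h**3 - 4)*(-6 + (h**3 - 4)))/h)/2 = ((2*(-4 + h**3)*(-6 + (-4 + h**3)))/h)/2 = ((2*(-4 + h**3)*(-10 + h**3))/h)/2 = ((2*(-10 + h**3)*(-4 + h**3))/h)/2 = (2*(-10 + h**3)*(-4 + h**3)/h)/2 = (-10 + h**3)*(-4 + h**3)/h)
sqrt(43754 + C(-16 - 1*(-90))) = sqrt(43754 + (-10 + (-16 - 1*(-90))**3)*(-4 + (-16 - 1*(-90))**3)/(-16 - 1*(-90))) = sqrt(43754 + (-10 + (-16 + 90)**3)*(-4 + (-16 + 90)**3)/(-16 + 90)) = sqrt(43754 + (-10 + 74**3)*(-4 + 74**3)/74) = sqrt(43754 + (-10 + 405224)*(-4 + 405224)/74) = sqrt(43754 + (1/74)*405214*405220) = sqrt(43754 + 82100408540/37) = sqrt(82102027438/37) = sqrt(3037775015206)/37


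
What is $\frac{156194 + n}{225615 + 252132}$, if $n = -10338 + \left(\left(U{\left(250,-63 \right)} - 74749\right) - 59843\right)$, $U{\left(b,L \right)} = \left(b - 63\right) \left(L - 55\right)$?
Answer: $- \frac{10802}{477747} \approx -0.02261$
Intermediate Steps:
$U{\left(b,L \right)} = \left(-63 + b\right) \left(-55 + L\right)$
$n = -166996$ ($n = -10338 - 156658 = -166996$)
$\frac{156194 + n}{225615 + 252132} = \frac{156194 - 166996}{225615 + 252132} = - \frac{10802}{477747}$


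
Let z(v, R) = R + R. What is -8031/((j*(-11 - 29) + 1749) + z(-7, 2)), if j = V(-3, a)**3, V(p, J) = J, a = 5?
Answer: 8031/3247 ≈ 2.4734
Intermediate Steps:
z(v, R) = 2*R
j = 125 (j = 5**3 = 125)
-8031/((j*(-11 - 29) + 1749) + z(-7, 2)) = -8031/((125*(-11 - 29) + 1749) + 2*2) = -8031/((125*(-40) + 1749) + 4) = -8031/((-5000 + 1749) + 4) = -8031/(-3251 + 4) = -8031/(-3247) = -8031*(-1/3247) = 8031/3247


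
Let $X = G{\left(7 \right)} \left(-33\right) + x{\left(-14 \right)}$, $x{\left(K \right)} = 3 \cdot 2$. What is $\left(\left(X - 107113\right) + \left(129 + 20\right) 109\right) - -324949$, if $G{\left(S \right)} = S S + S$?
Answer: $232235$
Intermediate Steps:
$x{\left(K \right)} = 6$
$G{\left(S \right)} = S + S^{2}$ ($G{\left(S \right)} = S^{2} + S = S + S^{2}$)
$X = -1842$ ($X = 7 \left(1 + 7\right) \left(-33\right) + 6 = 7 \cdot 8 \left(-33\right) + 6 = 56 \left(-33\right) + 6 = -1848 + 6 = -1842$)
$\left(\left(X - 107113\right) + \left(129 + 20\right) 109\right) - -324949 = \left(\left(-1842 - 107113\right) + \left(129 + 20\right) 109\right) - -324949 = \left(-108955 + 149 \cdot 109\right) + 324949 = \left(-108955 + 16241\right) + 324949 = -92714 + 324949 = 232235$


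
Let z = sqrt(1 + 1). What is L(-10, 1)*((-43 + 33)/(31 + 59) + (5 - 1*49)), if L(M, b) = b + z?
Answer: -397/9 - 397*sqrt(2)/9 ≈ -106.49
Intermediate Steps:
z = sqrt(2) ≈ 1.4142
L(M, b) = b + sqrt(2)
L(-10, 1)*((-43 + 33)/(31 + 59) + (5 - 1*49)) = (1 + sqrt(2))*((-43 + 33)/(31 + 59) + (5 - 1*49)) = (1 + sqrt(2))*(-10/90 + (5 - 49)) = (1 + sqrt(2))*(-10*1/90 - 44) = (1 + sqrt(2))*(-1/9 - 44) = (1 + sqrt(2))*(-397/9) = -397/9 - 397*sqrt(2)/9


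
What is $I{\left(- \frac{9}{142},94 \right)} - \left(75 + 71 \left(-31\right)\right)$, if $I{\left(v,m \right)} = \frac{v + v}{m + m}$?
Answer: $\frac{28377839}{13348} \approx 2126.0$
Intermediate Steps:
$I{\left(v,m \right)} = \frac{v}{m}$ ($I{\left(v,m \right)} = \frac{2 v}{2 m} = 2 v \frac{1}{2 m} = \frac{v}{m}$)
$I{\left(- \frac{9}{142},94 \right)} - \left(75 + 71 \left(-31\right)\right) = \frac{\left(-9\right) \frac{1}{142}}{94} - \left(75 + 71 \left(-31\right)\right) = \left(-9\right) \frac{1}{142} \cdot \frac{1}{94} - \left(75 - 2201\right) = \left(- \frac{9}{142}\right) \frac{1}{94} - -2126 = - \frac{9}{13348} + 2126 = \frac{28377839}{13348}$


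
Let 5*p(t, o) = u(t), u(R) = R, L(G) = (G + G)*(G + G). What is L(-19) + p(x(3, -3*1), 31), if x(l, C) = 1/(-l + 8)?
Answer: 36101/25 ≈ 1444.0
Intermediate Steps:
L(G) = 4*G² (L(G) = (2*G)*(2*G) = 4*G²)
x(l, C) = 1/(8 - l)
p(t, o) = t/5
L(-19) + p(x(3, -3*1), 31) = 4*(-19)² + (-1/(-8 + 3))/5 = 4*361 + (-1/(-5))/5 = 1444 + (-1*(-⅕))/5 = 1444 + (⅕)*(⅕) = 1444 + 1/25 = 36101/25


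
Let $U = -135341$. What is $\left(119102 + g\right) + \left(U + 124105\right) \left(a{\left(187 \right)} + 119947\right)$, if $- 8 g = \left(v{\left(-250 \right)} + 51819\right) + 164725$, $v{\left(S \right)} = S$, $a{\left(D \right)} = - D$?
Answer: $- \frac{5382125179}{4} \approx -1.3455 \cdot 10^{9}$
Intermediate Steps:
$g = - \frac{108147}{4}$ ($g = - \frac{\left(-250 + 51819\right) + 164725}{8} = - \frac{51569 + 164725}{8} = \left(- \frac{1}{8}\right) 216294 = - \frac{108147}{4} \approx -27037.0$)
$\left(119102 + g\right) + \left(U + 124105\right) \left(a{\left(187 \right)} + 119947\right) = \left(119102 - \frac{108147}{4}\right) + \left(-135341 + 124105\right) \left(\left(-1\right) 187 + 119947\right) = \frac{368261}{4} - 11236 \left(-187 + 119947\right) = \frac{368261}{4} - 1345623360 = - \frac{5382125179}{4}$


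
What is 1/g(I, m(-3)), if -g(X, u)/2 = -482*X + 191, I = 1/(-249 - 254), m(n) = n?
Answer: -503/193110 ≈ -0.0026047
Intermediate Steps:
I = -1/503 (I = 1/(-503) = -1/503 ≈ -0.0019881)
g(X, u) = -382 + 964*X (g(X, u) = -2*(-482*X + 191) = -2*(191 - 482*X) = -382 + 964*X)
1/g(I, m(-3)) = 1/(-382 + 964*(-1/503)) = 1/(-382 - 964/503) = 1/(-193110/503) = -503/193110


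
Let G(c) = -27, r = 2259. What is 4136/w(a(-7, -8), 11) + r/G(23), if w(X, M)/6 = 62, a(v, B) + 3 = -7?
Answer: -2249/31 ≈ -72.548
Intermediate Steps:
a(v, B) = -10 (a(v, B) = -3 - 7 = -10)
w(X, M) = 372 (w(X, M) = 6*62 = 372)
4136/w(a(-7, -8), 11) + r/G(23) = 4136/372 + 2259/(-27) = 4136*(1/372) + 2259*(-1/27) = 1034/93 - 251/3 = -2249/31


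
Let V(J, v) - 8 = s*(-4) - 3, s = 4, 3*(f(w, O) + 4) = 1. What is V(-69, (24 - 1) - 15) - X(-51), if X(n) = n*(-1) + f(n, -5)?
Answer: -175/3 ≈ -58.333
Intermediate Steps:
f(w, O) = -11/3 (f(w, O) = -4 + (⅓)*1 = -4 + ⅓ = -11/3)
X(n) = -11/3 - n (X(n) = n*(-1) - 11/3 = -n - 11/3 = -11/3 - n)
V(J, v) = -11 (V(J, v) = 8 + (4*(-4) - 3) = 8 + (-16 - 3) = 8 - 19 = -11)
V(-69, (24 - 1) - 15) - X(-51) = -11 - (-11/3 - 1*(-51)) = -11 - (-11/3 + 51) = -11 - 1*142/3 = -11 - 142/3 = -175/3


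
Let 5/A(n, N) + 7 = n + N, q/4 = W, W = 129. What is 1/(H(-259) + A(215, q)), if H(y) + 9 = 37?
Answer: 724/20277 ≈ 0.035705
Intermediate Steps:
H(y) = 28 (H(y) = -9 + 37 = 28)
q = 516 (q = 4*129 = 516)
A(n, N) = 5/(-7 + N + n) (A(n, N) = 5/(-7 + (n + N)) = 5/(-7 + (N + n)) = 5/(-7 + N + n))
1/(H(-259) + A(215, q)) = 1/(28 + 5/(-7 + 516 + 215)) = 1/(28 + 5/724) = 1/(20277/724) = 724/20277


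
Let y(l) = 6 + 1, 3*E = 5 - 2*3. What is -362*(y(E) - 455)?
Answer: 162176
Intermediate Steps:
E = -1/3 (E = (5 - 2*3)/3 = (5 - 6)/3 = (1/3)*(-1) = -1/3 ≈ -0.33333)
y(l) = 7
-362*(y(E) - 455) = -362*(7 - 455) = -362*(-448) = 162176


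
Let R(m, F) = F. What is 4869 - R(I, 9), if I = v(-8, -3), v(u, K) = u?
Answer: 4860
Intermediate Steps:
I = -8
4869 - R(I, 9) = 4869 - 1*9 = 4869 - 9 = 4860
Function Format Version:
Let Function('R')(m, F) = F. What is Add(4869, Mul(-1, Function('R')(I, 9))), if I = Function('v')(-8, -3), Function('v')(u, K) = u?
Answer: 4860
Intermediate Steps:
I = -8
Add(4869, Mul(-1, Function('R')(I, 9))) = Add(4869, Mul(-1, 9)) = Add(4869, -9) = 4860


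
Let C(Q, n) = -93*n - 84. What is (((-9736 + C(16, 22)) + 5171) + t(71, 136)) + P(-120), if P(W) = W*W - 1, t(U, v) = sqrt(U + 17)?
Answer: 7704 + 2*sqrt(22) ≈ 7713.4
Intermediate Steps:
C(Q, n) = -84 - 93*n
t(U, v) = sqrt(17 + U)
P(W) = -1 + W**2 (P(W) = W**2 - 1 = -1 + W**2)
(((-9736 + C(16, 22)) + 5171) + t(71, 136)) + P(-120) = (((-9736 + (-84 - 93*22)) + 5171) + sqrt(17 + 71)) + (-1 + (-120)**2) = (((-9736 + (-84 - 2046)) + 5171) + sqrt(88)) + (-1 + 14400) = (((-9736 - 2130) + 5171) + 2*sqrt(22)) + 14399 = ((-11866 + 5171) + 2*sqrt(22)) + 14399 = (-6695 + 2*sqrt(22)) + 14399 = 7704 + 2*sqrt(22)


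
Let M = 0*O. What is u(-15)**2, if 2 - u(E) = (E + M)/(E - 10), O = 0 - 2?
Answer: 49/25 ≈ 1.9600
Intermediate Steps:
O = -2
M = 0 (M = 0*(-2) = 0)
u(E) = 2 - E/(-10 + E) (u(E) = 2 - (E + 0)/(E - 10) = 2 - E/(-10 + E))
u(-15)**2 = ((-20 - 15)/(-10 - 15))**2 = (-35/(-25))**2 = (-1/25*(-35))**2 = (7/5)**2 = 49/25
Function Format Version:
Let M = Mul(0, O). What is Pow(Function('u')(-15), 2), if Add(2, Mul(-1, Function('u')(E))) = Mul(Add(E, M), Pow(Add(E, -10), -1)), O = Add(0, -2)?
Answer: Rational(49, 25) ≈ 1.9600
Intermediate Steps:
O = -2
M = 0 (M = Mul(0, -2) = 0)
Function('u')(E) = Add(2, Mul(-1, E, Pow(Add(-10, E), -1))) (Function('u')(E) = Add(2, Mul(-1, Mul(Add(E, 0), Pow(Add(E, -10), -1)))) = Add(2, Mul(-1, Mul(E, Pow(Add(-10, E), -1)))) = Add(2, Mul(-1, E, Pow(Add(-10, E), -1))))
Pow(Function('u')(-15), 2) = Pow(Mul(Pow(Add(-10, -15), -1), Add(-20, -15)), 2) = Pow(Mul(Pow(-25, -1), -35), 2) = Pow(Mul(Rational(-1, 25), -35), 2) = Pow(Rational(7, 5), 2) = Rational(49, 25)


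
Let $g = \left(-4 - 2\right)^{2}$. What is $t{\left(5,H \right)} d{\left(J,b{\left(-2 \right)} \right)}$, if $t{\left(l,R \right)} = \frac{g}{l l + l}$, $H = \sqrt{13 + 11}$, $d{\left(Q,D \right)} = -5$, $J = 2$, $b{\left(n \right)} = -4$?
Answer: $-6$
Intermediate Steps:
$g = 36$ ($g = \left(-6\right)^{2} = 36$)
$H = 2 \sqrt{6}$ ($H = \sqrt{24} = 2 \sqrt{6} \approx 4.899$)
$t{\left(l,R \right)} = \frac{36}{l + l^{2}}$ ($t{\left(l,R \right)} = \frac{36}{l l + l} = \frac{36}{l^{2} + l} = \frac{36}{l + l^{2}}$)
$t{\left(5,H \right)} d{\left(J,b{\left(-2 \right)} \right)} = \frac{36}{5 \left(1 + 5\right)} \left(-5\right) = 36 \cdot \frac{1}{5} \cdot \frac{1}{6} \left(-5\right) = \frac{6}{5} \left(-5\right) = -6$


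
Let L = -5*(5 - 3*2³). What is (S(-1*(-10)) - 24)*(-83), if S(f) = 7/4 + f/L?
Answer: 139689/76 ≈ 1838.0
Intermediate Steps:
L = 95 (L = -5*(5 - 3*8) = -5*(5 - 24) = -5*(-19) = 95)
S(f) = 7/4 + f/95
(S(-1*(-10)) - 24)*(-83) = ((7/4 + (-1*(-10))/95) - 24)*(-83) = ((7/4 + (1/95)*10) - 24)*(-83) = ((7/4 + 2/19) - 24)*(-83) = (141/76 - 24)*(-83) = -1683/76*(-83) = 139689/76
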